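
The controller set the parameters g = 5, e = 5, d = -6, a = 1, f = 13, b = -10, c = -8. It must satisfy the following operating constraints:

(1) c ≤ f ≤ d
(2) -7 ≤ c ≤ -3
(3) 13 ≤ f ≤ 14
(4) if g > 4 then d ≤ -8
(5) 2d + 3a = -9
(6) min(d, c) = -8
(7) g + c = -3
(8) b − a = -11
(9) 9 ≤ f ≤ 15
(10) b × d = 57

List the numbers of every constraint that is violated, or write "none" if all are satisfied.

No — constraints 1, 2, 4, 10 are not satisfied.

(1) values -8, 13, -6; f = 13 is not ≤ d = -6 — violated.
(2) c = -8 is outside [-7, -3] — violated.
(3) f = 13 lies in [13, 14] — OK.
(4) g = 5 > 4, so we need d ≤ -8; but d = -6 > -8 — violated.
(5) 2d + 3a = 2(-6) + 3(1) = -9 — OK.
(6) min(-6, -8) = -8 — OK.
(7) g + c = 5 + (-8) = -3 — OK.
(8) b − a = -10 − 1 = -11 — OK.
(9) f = 13 lies in [9, 15] — OK.
(10) b × d = -10 × (-6) = 60, not 57 — violated.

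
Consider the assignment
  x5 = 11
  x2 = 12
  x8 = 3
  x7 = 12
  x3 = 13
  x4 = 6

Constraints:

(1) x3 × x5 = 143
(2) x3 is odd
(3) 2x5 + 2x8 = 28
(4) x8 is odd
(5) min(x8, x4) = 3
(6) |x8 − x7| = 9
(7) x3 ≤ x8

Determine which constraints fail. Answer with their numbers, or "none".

(1) x3 × x5 = 13 × 11 = 143  true
(2) x3 = 13 is odd  true
(3) 2x5 + 2x8 = 2(11) + 2(3) = 28  true
(4) x8 = 3 is odd  true
(5) min(3, 6) = 3  true
(6) |3 − 12| = 9  true
(7) x3 = 13, x8 = 3; 13 > 3 (want ≤)  false

Violated: 7.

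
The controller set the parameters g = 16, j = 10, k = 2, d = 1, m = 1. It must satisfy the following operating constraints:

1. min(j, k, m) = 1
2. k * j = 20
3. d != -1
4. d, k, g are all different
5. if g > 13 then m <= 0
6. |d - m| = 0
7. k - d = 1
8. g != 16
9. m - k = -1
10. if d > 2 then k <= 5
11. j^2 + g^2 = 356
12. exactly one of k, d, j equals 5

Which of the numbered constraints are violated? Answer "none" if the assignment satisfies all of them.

1. min(10, 2, 1) = 1  yes
2. k * j = 2 * 10 = 20  yes
3. d = 1, and 1 ≠ -1  yes
4. values 1, 2, 16 are pairwise distinct  yes
5. g = 16 > 13, so we need m ≤ 0; but m = 1 > 0  no
6. |1 - 1| = 0  yes
7. k - d = 2 - 1 = 1  yes
8. g = 16, but 16 is required to differ  no
9. m - k = 1 - 2 = -1  yes
10. d = 1, not > 2; antecedent false, conditional vacuously true  yes
11. j^2 + g^2 = 10^2 + 16^2 = 100 + 256 = 356  yes
12. k=2, d=1, j=10; 0 of them equal 5, not exactly one  no

Constraints 5, 8, 12 do not hold.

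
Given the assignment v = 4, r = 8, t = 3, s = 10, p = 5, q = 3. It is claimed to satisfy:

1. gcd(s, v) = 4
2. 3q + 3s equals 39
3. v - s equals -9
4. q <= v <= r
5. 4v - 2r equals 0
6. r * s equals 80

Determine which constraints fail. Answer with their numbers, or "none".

1. gcd(10, 4) = 2, not 4 — does not hold.
2. 3q + 3s = 3(3) + 3(10) = 39 — holds.
3. v - s = 4 - 10 = -6, not -9 — does not hold.
4. values 3 <= 4 <= 8 — holds.
5. 4v - 2r = 4(4) - 2(8) = 0 — holds.
6. r * s = 8 * 10 = 80 — holds.

The assignment fails constraints 1, 3.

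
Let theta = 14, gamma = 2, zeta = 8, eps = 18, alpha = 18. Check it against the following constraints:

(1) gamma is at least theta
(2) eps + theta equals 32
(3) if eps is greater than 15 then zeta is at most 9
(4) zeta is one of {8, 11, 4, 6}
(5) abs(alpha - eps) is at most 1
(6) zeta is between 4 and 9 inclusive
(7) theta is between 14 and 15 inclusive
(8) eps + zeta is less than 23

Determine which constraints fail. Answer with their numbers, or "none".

Violated: 1 and 8.

(1) gamma = 2, theta = 14; 2 < 14 (want ≥)  false
(2) eps + theta = 18 + 14 = 32  true
(3) eps = 18 > 15, so we need zeta ≤ 9; zeta = 8 ≤ 9  true
(4) zeta = 8 is in {8, 11, 4, 6}  true
(5) abs(18 - 18) = 0; 0 ≤ 1  true
(6) zeta = 8 lies in [4, 9]  true
(7) theta = 14 lies in [14, 15]  true
(8) eps + zeta = 18 + 8 = 26; 26 ≥ 23, bound 23 not met  false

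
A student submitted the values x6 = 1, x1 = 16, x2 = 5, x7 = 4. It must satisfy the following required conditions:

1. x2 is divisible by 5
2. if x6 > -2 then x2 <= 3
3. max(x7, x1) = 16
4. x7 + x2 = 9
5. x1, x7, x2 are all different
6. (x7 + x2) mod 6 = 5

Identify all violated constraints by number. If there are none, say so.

Constraints 2, 6 are violated.

1. 5 / 5 = 1, so 5 divides 5 — holds.
2. x6 = 1 > -2, so we need x2 ≤ 3; but x2 = 5 > 3 — fails.
3. max(4, 16) = 16 — holds.
4. x7 + x2 = 4 + 5 = 9 — holds.
5. values 16, 4, 5 are pairwise distinct — holds.
6. x7 + x2 = 9; 9 mod 6 = 3, not 5 — fails.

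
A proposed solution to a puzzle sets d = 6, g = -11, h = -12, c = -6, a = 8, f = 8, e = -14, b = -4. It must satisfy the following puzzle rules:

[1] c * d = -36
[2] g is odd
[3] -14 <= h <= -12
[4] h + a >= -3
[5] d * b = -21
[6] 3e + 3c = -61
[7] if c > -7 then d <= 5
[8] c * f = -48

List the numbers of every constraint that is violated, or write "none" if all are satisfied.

[1] c * d = -6 * 6 = -36  ✔
[2] g = -11 is odd  ✔
[3] h = -12 lies in [-14, -12]  ✔
[4] h + a = -12 + 8 = -4; -4 < -3, bound -3 not met  ✘
[5] d * b = 6 * (-4) = -24, not -21  ✘
[6] 3e + 3c = 3(-14) + 3(-6) = -60, not -61  ✘
[7] c = -6 > -7, so we need d ≤ 5; but d = 6 > 5  ✘
[8] c * f = -6 * 8 = -48  ✔

Constraints 4, 5, 6, 7 are violated.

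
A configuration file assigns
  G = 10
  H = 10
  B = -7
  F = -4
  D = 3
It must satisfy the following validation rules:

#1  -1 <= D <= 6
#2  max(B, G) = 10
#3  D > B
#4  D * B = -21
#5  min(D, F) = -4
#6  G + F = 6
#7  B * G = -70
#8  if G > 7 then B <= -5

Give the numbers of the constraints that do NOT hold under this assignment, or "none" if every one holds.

#1 D = 3 lies in [-1, 6] — satisfied.
#2 max(-7, 10) = 10 — satisfied.
#3 D = 3, B = -7; 3 > -7 — satisfied.
#4 D * B = 3 * (-7) = -21 — satisfied.
#5 min(3, -4) = -4 — satisfied.
#6 G + F = 10 + (-4) = 6 — satisfied.
#7 B * G = -7 * 10 = -70 — satisfied.
#8 G = 10 > 7, so we need B ≤ -5; B = -7 ≤ -5 — satisfied.

Yes — all constraints hold.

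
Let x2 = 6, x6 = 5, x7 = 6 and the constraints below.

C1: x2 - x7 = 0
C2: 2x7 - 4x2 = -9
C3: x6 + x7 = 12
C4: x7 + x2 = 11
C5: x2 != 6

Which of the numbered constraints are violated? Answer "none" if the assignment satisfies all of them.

C1: x2 - x7 = 6 - 6 = 0 — holds.
C2: 2x7 - 4x2 = 2(6) - 4(6) = -12, not -9 — does not hold.
C3: x6 + x7 = 5 + 6 = 11, not 12 — does not hold.
C4: x7 + x2 = 6 + 6 = 12, not 11 — does not hold.
C5: x2 = 6, but 6 is required to differ — does not hold.

Constraints 2, 3, 4, and 5 are violated.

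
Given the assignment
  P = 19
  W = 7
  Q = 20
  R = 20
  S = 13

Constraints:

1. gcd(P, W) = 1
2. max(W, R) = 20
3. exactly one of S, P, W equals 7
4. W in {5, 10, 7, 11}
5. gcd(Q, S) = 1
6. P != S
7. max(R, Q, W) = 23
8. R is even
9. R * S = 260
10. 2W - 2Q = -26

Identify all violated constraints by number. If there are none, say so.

Constraint 7 is violated.

1. gcd(19, 7) = 1  OK
2. max(7, 20) = 20  OK
3. S=13, P=19, W=7; 1 of them equals 7  OK
4. W = 7 is in {5, 10, 7, 11}  OK
5. gcd(20, 13) = 1  OK
6. P = 19, S = 13; distinct  OK
7. max(20, 20, 7) = 20, not 23  FAIL
8. R = 20 is even  OK
9. R * S = 20 * 13 = 260  OK
10. 2W - 2Q = 2(7) - 2(20) = -26  OK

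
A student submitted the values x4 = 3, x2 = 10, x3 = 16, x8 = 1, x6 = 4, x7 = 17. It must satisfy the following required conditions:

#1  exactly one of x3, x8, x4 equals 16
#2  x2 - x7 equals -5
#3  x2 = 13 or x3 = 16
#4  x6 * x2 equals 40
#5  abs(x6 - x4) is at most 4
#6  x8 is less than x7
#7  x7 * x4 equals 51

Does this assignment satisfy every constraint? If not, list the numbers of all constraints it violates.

#1 x3=16, x8=1, x4=3; 1 of them equals 16 — holds.
#2 x2 - x7 = 10 - 17 = -7, not -5 — does not hold.
#3 x2 = 10 ≠ 13, but x3 = 16 = 16 (second disjunct) — holds.
#4 x6 * x2 = 4 * 10 = 40 — holds.
#5 abs(4 - 3) = 1; 1 ≤ 4 — holds.
#6 x8 = 1, x7 = 17; 1 < 17 — holds.
#7 x7 * x4 = 17 * 3 = 51 — holds.

The assignment fails constraint 2.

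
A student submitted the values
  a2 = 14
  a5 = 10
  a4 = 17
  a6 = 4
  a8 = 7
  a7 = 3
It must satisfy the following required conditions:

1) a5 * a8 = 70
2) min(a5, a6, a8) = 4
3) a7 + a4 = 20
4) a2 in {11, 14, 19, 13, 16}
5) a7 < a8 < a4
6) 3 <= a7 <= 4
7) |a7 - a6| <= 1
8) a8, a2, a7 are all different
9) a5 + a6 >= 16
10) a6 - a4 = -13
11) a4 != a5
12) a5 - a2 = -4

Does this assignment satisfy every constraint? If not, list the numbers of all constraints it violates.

1) a5 * a8 = 10 * 7 = 70 — satisfied.
2) min(10, 4, 7) = 4 — satisfied.
3) a7 + a4 = 3 + 17 = 20 — satisfied.
4) a2 = 14 is in {11, 14, 19, 13, 16} — satisfied.
5) values 3 < 7 < 17 — satisfied.
6) a7 = 3 lies in [3, 4] — satisfied.
7) |3 - 4| = 1; 1 ≤ 1 — satisfied.
8) values 7, 14, 3 are pairwise distinct — satisfied.
9) a5 + a6 = 10 + 4 = 14; 14 < 16, bound 16 not met — violated.
10) a6 - a4 = 4 - 17 = -13 — satisfied.
11) a4 = 17, a5 = 10; distinct — satisfied.
12) a5 - a2 = 10 - 14 = -4 — satisfied.

Constraint 9 is violated.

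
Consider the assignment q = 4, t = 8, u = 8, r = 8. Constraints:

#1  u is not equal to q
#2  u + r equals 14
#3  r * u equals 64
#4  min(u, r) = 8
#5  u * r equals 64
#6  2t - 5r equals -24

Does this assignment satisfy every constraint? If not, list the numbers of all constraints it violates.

#1 u = 8, q = 4; distinct — holds.
#2 u + r = 8 + 8 = 16, not 14 — does not hold.
#3 r * u = 8 * 8 = 64 — holds.
#4 min(8, 8) = 8 — holds.
#5 u * r = 8 * 8 = 64 — holds.
#6 2t - 5r = 2(8) - 5(8) = -24 — holds.

Constraint 2 does not hold.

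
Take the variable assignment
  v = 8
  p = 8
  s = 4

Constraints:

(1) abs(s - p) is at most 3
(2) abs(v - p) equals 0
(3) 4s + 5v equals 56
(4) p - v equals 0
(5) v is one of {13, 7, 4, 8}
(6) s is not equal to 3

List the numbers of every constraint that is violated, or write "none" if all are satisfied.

Constraint 1 does not hold.

(1) abs(4 - 8) = 4; 4 > 3, exceeds bound 3 — violated.
(2) abs(8 - 8) = 0 — OK.
(3) 4s + 5v = 4(4) + 5(8) = 56 — OK.
(4) p - v = 8 - 8 = 0 — OK.
(5) v = 8 is in {13, 7, 4, 8} — OK.
(6) s = 4, and 4 ≠ 3 — OK.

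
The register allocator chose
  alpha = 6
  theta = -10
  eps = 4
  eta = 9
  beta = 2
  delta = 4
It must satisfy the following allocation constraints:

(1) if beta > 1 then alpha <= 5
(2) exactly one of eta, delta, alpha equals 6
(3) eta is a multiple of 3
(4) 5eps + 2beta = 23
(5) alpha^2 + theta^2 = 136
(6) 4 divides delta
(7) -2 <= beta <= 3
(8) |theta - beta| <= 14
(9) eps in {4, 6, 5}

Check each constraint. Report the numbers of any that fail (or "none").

Constraints 1 and 4 do not hold.

(1) beta = 2 > 1, so we need alpha ≤ 5; but alpha = 6 > 5  FAIL
(2) eta=9, delta=4, alpha=6; 1 of them equals 6  OK
(3) 9 / 3 = 3, so 3 divides 9  OK
(4) 5eps + 2beta = 5(4) + 2(2) = 24, not 23  FAIL
(5) alpha^2 + theta^2 = 6^2 + (-10)^2 = 36 + 100 = 136  OK
(6) 4 / 4 = 1, so 4 divides 4  OK
(7) beta = 2 lies in [-2, 3]  OK
(8) |-10 - 2| = 12; 12 ≤ 14  OK
(9) eps = 4 is in {4, 6, 5}  OK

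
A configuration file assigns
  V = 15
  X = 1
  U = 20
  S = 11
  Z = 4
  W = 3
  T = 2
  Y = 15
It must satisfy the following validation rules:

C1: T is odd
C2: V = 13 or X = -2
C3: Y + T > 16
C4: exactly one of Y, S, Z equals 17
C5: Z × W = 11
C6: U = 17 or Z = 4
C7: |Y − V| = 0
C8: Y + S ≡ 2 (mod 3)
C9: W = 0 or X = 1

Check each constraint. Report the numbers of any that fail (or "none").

C1: T = 2 is even — violated.
C2: V = 15 ≠ 13 and X = 1 ≠ -2; both disjuncts false — violated.
C3: Y + T = 15 + 2 = 17; 17 > 16 — satisfied.
C4: Y=15, S=11, Z=4; 0 of them equal 17, not exactly one — violated.
C5: Z × W = 4 × 3 = 12, not 11 — violated.
C6: U = 20 ≠ 17, but Z = 4 = 4 (second disjunct) — satisfied.
C7: |15 − 15| = 0 — satisfied.
C8: Y + S = 26; 26 mod 3 = 2 — satisfied.
C9: W = 3 ≠ 0, but X = 1 = 1 (second disjunct) — satisfied.

Constraints 1, 2, 4, 5 do not hold.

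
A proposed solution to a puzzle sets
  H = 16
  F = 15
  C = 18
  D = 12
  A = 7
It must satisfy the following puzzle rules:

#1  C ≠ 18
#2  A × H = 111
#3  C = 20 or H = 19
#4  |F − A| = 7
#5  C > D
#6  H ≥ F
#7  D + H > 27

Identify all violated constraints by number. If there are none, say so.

#1 C = 18, but 18 is required to differ  false
#2 A × H = 7 × 16 = 112, not 111  false
#3 C = 18 ≠ 20 and H = 16 ≠ 19; both disjuncts false  false
#4 |15 − 7| = 8, not 7  false
#5 C = 18, D = 12; 18 > 12  true
#6 H = 16, F = 15; 16 ≥ 15  true
#7 D + H = 12 + 16 = 28; 28 > 27  true

Constraints 1, 2, 3, 4 are violated.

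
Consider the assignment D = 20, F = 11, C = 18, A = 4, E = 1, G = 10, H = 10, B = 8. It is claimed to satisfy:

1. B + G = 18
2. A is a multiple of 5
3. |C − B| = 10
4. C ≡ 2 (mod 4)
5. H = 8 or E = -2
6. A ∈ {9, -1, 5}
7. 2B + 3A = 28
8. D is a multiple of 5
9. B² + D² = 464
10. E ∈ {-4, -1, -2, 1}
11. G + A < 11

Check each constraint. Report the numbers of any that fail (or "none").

Constraints 2, 5, 6, and 11 do not hold.

1. B + G = 8 + 10 = 18 — satisfied.
2. 4 = 5×0 + 4, so 5 does not divide 4 — violated.
3. |18 − 8| = 10 — satisfied.
4. 18 mod 4 = 2 — satisfied.
5. H = 10 ≠ 8 and E = 1 ≠ -2; both disjuncts false — violated.
6. A = 4 is not in {9, -1, 5} — violated.
7. 2B + 3A = 2(8) + 3(4) = 28 — satisfied.
8. 20 / 5 = 4, so 5 divides 20 — satisfied.
9. B² + D² = 8² + 20² = 64 + 400 = 464 — satisfied.
10. E = 1 is in {-4, -1, -2, 1} — satisfied.
11. G + A = 10 + 4 = 14; 14 ≥ 11, bound 11 not met — violated.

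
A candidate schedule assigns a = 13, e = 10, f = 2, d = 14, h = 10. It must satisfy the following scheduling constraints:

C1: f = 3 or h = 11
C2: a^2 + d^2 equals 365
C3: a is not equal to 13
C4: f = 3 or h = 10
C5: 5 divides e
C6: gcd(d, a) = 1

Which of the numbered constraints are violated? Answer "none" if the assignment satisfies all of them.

Constraints 1 and 3 do not hold.

C1: f = 2 ≠ 3 and h = 10 ≠ 11; both disjuncts false  ✗
C2: a^2 + d^2 = 13^2 + 14^2 = 169 + 196 = 365  ✓
C3: a = 13, but 13 is required to differ  ✗
C4: f = 2 ≠ 3, but h = 10 = 10 (second disjunct)  ✓
C5: 10 / 5 = 2, so 5 divides 10  ✓
C6: gcd(14, 13) = 1  ✓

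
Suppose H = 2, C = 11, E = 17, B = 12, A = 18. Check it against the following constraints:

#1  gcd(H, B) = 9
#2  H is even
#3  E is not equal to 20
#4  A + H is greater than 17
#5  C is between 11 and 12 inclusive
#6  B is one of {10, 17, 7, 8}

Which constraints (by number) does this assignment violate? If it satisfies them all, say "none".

Violated: 1 and 6.

#1 gcd(2, 12) = 2, not 9 — violated.
#2 H = 2 is even — OK.
#3 E = 17, and 17 ≠ 20 — OK.
#4 A + H = 18 + 2 = 20; 20 > 17 — OK.
#5 C = 11 lies in [11, 12] — OK.
#6 B = 12 is not in {10, 17, 7, 8} — violated.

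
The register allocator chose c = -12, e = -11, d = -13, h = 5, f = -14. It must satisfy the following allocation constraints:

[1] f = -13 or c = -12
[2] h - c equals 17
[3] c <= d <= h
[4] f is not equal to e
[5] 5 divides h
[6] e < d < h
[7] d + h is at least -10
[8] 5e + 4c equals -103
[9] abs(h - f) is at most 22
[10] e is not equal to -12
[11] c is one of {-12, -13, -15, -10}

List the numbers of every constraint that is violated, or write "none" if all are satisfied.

Constraints 3 and 6 are violated.

[1] f = -14 ≠ -13, but c = -12 = -12 (second disjunct)  OK
[2] h - c = 5 - (-12) = 17  OK
[3] values -12, -13, 5; c = -12 is not <= d = -13  FAIL
[4] f = -14, e = -11; distinct  OK
[5] 5 / 5 = 1, so 5 divides 5  OK
[6] values -11, -13, 5; e = -11 is not < d = -13  FAIL
[7] d + h = -13 + 5 = -8; -8 ≥ -10  OK
[8] 5e + 4c = 5(-11) + 4(-12) = -103  OK
[9] abs(5 - (-14)) = 19; 19 ≤ 22  OK
[10] e = -11, and -11 ≠ -12  OK
[11] c = -12 is in {-12, -13, -15, -10}  OK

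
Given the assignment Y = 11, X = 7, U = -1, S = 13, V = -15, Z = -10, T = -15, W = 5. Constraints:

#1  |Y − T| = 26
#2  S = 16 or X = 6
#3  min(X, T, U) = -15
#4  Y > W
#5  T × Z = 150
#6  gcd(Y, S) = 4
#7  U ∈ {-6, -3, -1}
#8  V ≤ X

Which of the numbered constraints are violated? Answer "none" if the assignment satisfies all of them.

#1 |11 − (-15)| = 26 — OK.
#2 S = 13 ≠ 16 and X = 7 ≠ 6; both disjuncts false — violated.
#3 min(7, -15, -1) = -15 — OK.
#4 Y = 11, W = 5; 11 > 5 — OK.
#5 T × Z = -15 × (-10) = 150 — OK.
#6 gcd(11, 13) = 1, not 4 — violated.
#7 U = -1 is in {-6, -3, -1} — OK.
#8 V = -15, X = 7; -15 ≤ 7 — OK.

Violated: 2, 6.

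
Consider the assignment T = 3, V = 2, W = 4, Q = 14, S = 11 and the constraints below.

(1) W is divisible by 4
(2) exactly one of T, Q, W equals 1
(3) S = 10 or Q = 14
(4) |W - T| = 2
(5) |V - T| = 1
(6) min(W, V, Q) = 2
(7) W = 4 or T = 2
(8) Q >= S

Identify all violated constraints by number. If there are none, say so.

(1) 4 / 4 = 1, so 4 divides 4 — holds.
(2) T=3, Q=14, W=4; 0 of them equal 1, not exactly one — fails.
(3) S = 11 ≠ 10, but Q = 14 = 14 (second disjunct) — holds.
(4) |4 - 3| = 1, not 2 — fails.
(5) |2 - 3| = 1 — holds.
(6) min(4, 2, 14) = 2 — holds.
(7) W = 4 = 4 (first disjunct) — holds.
(8) Q = 14, S = 11; 14 ≥ 11 — holds.

Constraints 2 and 4 do not hold.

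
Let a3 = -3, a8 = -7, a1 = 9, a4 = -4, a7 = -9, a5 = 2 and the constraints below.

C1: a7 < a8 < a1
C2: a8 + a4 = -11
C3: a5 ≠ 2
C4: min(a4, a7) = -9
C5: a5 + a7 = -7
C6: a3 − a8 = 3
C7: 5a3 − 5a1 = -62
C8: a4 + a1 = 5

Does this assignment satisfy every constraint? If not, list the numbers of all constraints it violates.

No — constraints 3, 6, 7 are not satisfied.

C1: values -9 < -7 < 9 — OK.
C2: a8 + a4 = -7 + (-4) = -11 — OK.
C3: a5 = 2, but 2 is required to differ — violated.
C4: min(-4, -9) = -9 — OK.
C5: a5 + a7 = 2 + (-9) = -7 — OK.
C6: a3 − a8 = -3 − (-7) = 4, not 3 — violated.
C7: 5a3 − 5a1 = 5(-3) − 5(9) = -60, not -62 — violated.
C8: a4 + a1 = -4 + 9 = 5 — OK.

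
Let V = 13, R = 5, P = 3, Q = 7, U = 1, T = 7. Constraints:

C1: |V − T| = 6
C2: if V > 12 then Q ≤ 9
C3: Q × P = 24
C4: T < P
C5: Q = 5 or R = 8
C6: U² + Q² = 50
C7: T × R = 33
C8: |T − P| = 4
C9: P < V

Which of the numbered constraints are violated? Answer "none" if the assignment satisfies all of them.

C1: |13 − 7| = 6  ✓
C2: V = 13 > 12, so we need Q ≤ 9; Q = 7 ≤ 9  ✓
C3: Q × P = 7 × 3 = 21, not 24  ✗
C4: T = 7, P = 3; 7 ≥ 3 (want <)  ✗
C5: Q = 7 ≠ 5 and R = 5 ≠ 8; both disjuncts false  ✗
C6: U² + Q² = 1² + 7² = 1 + 49 = 50  ✓
C7: T × R = 7 × 5 = 35, not 33  ✗
C8: |7 − 3| = 4  ✓
C9: P = 3, V = 13; 3 < 13  ✓

The assignment fails constraints 3, 4, 5, and 7.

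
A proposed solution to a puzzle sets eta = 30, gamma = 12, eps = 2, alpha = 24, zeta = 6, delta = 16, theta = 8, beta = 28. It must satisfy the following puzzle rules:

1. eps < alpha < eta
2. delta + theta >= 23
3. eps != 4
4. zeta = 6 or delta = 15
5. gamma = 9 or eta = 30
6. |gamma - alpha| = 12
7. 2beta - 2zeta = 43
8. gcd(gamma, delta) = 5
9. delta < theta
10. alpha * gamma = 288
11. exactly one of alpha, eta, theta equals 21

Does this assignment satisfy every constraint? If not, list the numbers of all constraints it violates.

The assignment fails constraints 7, 8, 9, and 11.

1. values 2 < 24 < 30 — OK.
2. delta + theta = 16 + 8 = 24; 24 ≥ 23 — OK.
3. eps = 2, and 2 ≠ 4 — OK.
4. zeta = 6 = 6 (first disjunct) — OK.
5. gamma = 12 ≠ 9, but eta = 30 = 30 (second disjunct) — OK.
6. |12 - 24| = 12 — OK.
7. 2beta - 2zeta = 2(28) - 2(6) = 44, not 43 — violated.
8. gcd(12, 16) = 4, not 5 — violated.
9. delta = 16, theta = 8; 16 ≥ 8 (want <) — violated.
10. alpha * gamma = 24 * 12 = 288 — OK.
11. alpha=24, eta=30, theta=8; 0 of them equal 21, not exactly one — violated.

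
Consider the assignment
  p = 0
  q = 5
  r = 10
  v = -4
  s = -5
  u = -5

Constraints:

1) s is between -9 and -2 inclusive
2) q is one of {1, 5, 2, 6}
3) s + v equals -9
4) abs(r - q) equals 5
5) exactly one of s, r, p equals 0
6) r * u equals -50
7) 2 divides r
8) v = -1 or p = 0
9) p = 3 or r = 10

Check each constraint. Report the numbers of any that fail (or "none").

Yes — all constraints hold.

1) s = -5 lies in [-9, -2] — holds.
2) q = 5 is in {1, 5, 2, 6} — holds.
3) s + v = -5 + (-4) = -9 — holds.
4) abs(10 - 5) = 5 — holds.
5) s=-5, r=10, p=0; 1 of them equals 0 — holds.
6) r * u = 10 * (-5) = -50 — holds.
7) 10 / 2 = 5, so 2 divides 10 — holds.
8) v = -4 ≠ -1, but p = 0 = 0 (second disjunct) — holds.
9) p = 0 ≠ 3, but r = 10 = 10 (second disjunct) — holds.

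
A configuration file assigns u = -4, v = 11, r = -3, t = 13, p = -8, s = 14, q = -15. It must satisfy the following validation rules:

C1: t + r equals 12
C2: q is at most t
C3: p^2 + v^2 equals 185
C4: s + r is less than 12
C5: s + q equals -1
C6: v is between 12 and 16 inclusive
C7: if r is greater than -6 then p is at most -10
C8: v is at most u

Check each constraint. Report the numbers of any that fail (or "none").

C1: t + r = 13 + (-3) = 10, not 12 — does not hold.
C2: q = -15, t = 13; -15 ≤ 13 — holds.
C3: p^2 + v^2 = (-8)^2 + 11^2 = 64 + 121 = 185 — holds.
C4: s + r = 14 + (-3) = 11; 11 < 12 — holds.
C5: s + q = 14 + (-15) = -1 — holds.
C6: v = 11 is outside [12, 16] — does not hold.
C7: r = -3 > -6, so we need p ≤ -10; but p = -8 > -10 — does not hold.
C8: v = 11, u = -4; 11 > -4 (want ≤) — does not hold.

Constraints 1, 6, 7, and 8 are violated.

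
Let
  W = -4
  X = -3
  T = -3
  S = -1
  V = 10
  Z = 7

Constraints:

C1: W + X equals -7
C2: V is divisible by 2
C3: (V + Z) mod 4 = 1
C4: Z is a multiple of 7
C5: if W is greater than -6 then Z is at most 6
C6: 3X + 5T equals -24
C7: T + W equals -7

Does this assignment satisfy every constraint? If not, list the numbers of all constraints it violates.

The assignment fails constraint 5.

C1: W + X = -4 + (-3) = -7  ✓
C2: 10 / 2 = 5, so 2 divides 10  ✓
C3: V + Z = 17; 17 mod 4 = 1  ✓
C4: 7 / 7 = 1, so 7 divides 7  ✓
C5: W = -4 > -6, so we need Z ≤ 6; but Z = 7 > 6  ✗
C6: 3X + 5T = 3(-3) + 5(-3) = -24  ✓
C7: T + W = -3 + (-4) = -7  ✓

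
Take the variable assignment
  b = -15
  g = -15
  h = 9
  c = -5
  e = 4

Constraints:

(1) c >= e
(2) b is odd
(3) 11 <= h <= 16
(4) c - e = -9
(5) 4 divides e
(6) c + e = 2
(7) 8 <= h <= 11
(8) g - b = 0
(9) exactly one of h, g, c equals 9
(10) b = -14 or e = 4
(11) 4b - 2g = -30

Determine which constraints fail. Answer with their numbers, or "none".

Violated: 1, 3, and 6.

(1) c = -5, e = 4; -5 < 4 (want ≥) — violated.
(2) b = -15 is odd — satisfied.
(3) h = 9 is outside [11, 16] — violated.
(4) c - e = -5 - 4 = -9 — satisfied.
(5) 4 / 4 = 1, so 4 divides 4 — satisfied.
(6) c + e = -5 + 4 = -1, not 2 — violated.
(7) h = 9 lies in [8, 11] — satisfied.
(8) g - b = -15 - (-15) = 0 — satisfied.
(9) h=9, g=-15, c=-5; 1 of them equals 9 — satisfied.
(10) b = -15 ≠ -14, but e = 4 = 4 (second disjunct) — satisfied.
(11) 4b - 2g = 4(-15) - 2(-15) = -30 — satisfied.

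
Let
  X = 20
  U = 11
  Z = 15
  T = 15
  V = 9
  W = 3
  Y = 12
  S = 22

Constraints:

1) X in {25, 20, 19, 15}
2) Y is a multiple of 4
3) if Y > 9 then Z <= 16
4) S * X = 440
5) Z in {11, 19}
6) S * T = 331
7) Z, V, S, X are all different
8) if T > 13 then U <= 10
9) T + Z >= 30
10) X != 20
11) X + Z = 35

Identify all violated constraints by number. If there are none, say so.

1) X = 20 is in {25, 20, 19, 15} — satisfied.
2) 12 / 4 = 3, so 4 divides 12 — satisfied.
3) Y = 12 > 9, so we need Z ≤ 16; Z = 15 ≤ 16 — satisfied.
4) S * X = 22 * 20 = 440 — satisfied.
5) Z = 15 is not in {11, 19} — violated.
6) S * T = 22 * 15 = 330, not 331 — violated.
7) values 15, 9, 22, 20 are pairwise distinct — satisfied.
8) T = 15 > 13, so we need U ≤ 10; but U = 11 > 10 — violated.
9) T + Z = 15 + 15 = 30; 30 ≥ 30 — satisfied.
10) X = 20, but 20 is required to differ — violated.
11) X + Z = 20 + 15 = 35 — satisfied.

No — constraints 5, 6, 8, and 10 are not satisfied.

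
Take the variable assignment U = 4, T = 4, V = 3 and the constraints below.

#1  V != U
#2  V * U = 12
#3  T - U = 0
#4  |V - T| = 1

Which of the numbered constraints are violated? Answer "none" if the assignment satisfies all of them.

All constraints are satisfied.

#1 V = 3, U = 4; distinct  holds
#2 V * U = 3 * 4 = 12  holds
#3 T - U = 4 - 4 = 0  holds
#4 |3 - 4| = 1  holds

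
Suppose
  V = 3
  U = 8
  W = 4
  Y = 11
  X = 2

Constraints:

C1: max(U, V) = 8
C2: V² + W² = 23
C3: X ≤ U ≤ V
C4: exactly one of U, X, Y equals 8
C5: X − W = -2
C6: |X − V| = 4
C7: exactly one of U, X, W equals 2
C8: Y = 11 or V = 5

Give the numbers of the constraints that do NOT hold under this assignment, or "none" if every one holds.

Constraints 2, 3, and 6 are violated.

C1: max(8, 3) = 8 — OK.
C2: V² + W² = 3² + 4² = 9 + 16 = 25, not 23 — violated.
C3: values 2, 8, 3; U = 8 is not ≤ V = 3 — violated.
C4: U=8, X=2, Y=11; 1 of them equals 8 — OK.
C5: X − W = 2 − 4 = -2 — OK.
C6: |2 − 3| = 1, not 4 — violated.
C7: U=8, X=2, W=4; 1 of them equals 2 — OK.
C8: Y = 11 = 11 (first disjunct) — OK.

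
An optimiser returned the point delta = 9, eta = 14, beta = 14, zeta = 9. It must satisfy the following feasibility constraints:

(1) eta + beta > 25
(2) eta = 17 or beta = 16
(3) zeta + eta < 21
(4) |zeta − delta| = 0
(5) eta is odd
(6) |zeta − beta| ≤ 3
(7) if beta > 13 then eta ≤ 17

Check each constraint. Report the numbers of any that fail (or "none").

(1) eta + beta = 14 + 14 = 28; 28 > 25 — holds.
(2) eta = 14 ≠ 17 and beta = 14 ≠ 16; both disjuncts false — fails.
(3) zeta + eta = 9 + 14 = 23; 23 ≥ 21, bound 21 not met — fails.
(4) |9 − 9| = 0 — holds.
(5) eta = 14 is even — fails.
(6) |9 − 14| = 5; 5 > 3, exceeds bound 3 — fails.
(7) beta = 14 > 13, so we need eta ≤ 17; eta = 14 ≤ 17 — holds.

The assignment fails constraints 2, 3, 5, 6.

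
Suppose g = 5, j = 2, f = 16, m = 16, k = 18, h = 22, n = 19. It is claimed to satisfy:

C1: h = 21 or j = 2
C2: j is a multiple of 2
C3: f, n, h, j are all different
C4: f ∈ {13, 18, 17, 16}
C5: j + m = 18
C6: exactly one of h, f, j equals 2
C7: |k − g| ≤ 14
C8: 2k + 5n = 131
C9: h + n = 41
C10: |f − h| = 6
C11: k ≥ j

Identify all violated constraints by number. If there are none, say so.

No violations.

C1: h = 22 ≠ 21, but j = 2 = 2 (second disjunct) — holds.
C2: 2 / 2 = 1, so 2 divides 2 — holds.
C3: values 16, 19, 22, 2 are pairwise distinct — holds.
C4: f = 16 is in {13, 18, 17, 16} — holds.
C5: j + m = 2 + 16 = 18 — holds.
C6: h=22, f=16, j=2; 1 of them equals 2 — holds.
C7: |18 − 5| = 13; 13 ≤ 14 — holds.
C8: 2k + 5n = 2(18) + 5(19) = 131 — holds.
C9: h + n = 22 + 19 = 41 — holds.
C10: |16 − 22| = 6 — holds.
C11: k = 18, j = 2; 18 ≥ 2 — holds.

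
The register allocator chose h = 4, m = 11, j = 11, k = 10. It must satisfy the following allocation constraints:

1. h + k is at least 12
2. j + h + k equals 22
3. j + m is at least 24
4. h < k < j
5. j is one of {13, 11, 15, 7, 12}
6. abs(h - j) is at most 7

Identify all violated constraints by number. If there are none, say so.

Violated: 2, 3.

1. h + k = 4 + 10 = 14; 14 ≥ 12 — holds.
2. j + h + k = 11 + 4 + 10 = 25, not 22 — fails.
3. j + m = 11 + 11 = 22; 22 < 24, bound 24 not met — fails.
4. values 4 < 10 < 11 — holds.
5. j = 11 is in {13, 11, 15, 7, 12} — holds.
6. abs(4 - 11) = 7; 7 ≤ 7 — holds.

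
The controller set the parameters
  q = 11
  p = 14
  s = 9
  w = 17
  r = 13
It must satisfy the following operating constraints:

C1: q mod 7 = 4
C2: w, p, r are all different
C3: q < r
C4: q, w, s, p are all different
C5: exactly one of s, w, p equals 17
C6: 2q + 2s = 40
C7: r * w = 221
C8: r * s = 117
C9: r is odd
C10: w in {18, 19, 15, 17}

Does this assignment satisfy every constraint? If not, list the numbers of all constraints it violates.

The assignment satisfies every constraint.

C1: 11 mod 7 = 4  true
C2: values 17, 14, 13 are pairwise distinct  true
C3: q = 11, r = 13; 11 < 13  true
C4: values 11, 17, 9, 14 are pairwise distinct  true
C5: s=9, w=17, p=14; 1 of them equals 17  true
C6: 2q + 2s = 2(11) + 2(9) = 40  true
C7: r * w = 13 * 17 = 221  true
C8: r * s = 13 * 9 = 117  true
C9: r = 13 is odd  true
C10: w = 17 is in {18, 19, 15, 17}  true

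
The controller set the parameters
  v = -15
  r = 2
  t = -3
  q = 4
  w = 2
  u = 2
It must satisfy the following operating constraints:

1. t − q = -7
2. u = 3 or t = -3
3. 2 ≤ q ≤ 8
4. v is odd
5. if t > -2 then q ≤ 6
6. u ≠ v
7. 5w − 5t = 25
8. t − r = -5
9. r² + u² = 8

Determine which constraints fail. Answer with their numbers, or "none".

1. t − q = -3 − 4 = -7  OK
2. u = 2 ≠ 3, but t = -3 = -3 (second disjunct)  OK
3. q = 4 lies in [2, 8]  OK
4. v = -15 is odd  OK
5. t = -3, not > -2; antecedent false, conditional vacuously true  OK
6. u = 2, v = -15; distinct  OK
7. 5w − 5t = 5(2) − 5(-3) = 25  OK
8. t − r = -3 − 2 = -5  OK
9. r² + u² = 2² + 2² = 4 + 4 = 8  OK

None — every constraint holds.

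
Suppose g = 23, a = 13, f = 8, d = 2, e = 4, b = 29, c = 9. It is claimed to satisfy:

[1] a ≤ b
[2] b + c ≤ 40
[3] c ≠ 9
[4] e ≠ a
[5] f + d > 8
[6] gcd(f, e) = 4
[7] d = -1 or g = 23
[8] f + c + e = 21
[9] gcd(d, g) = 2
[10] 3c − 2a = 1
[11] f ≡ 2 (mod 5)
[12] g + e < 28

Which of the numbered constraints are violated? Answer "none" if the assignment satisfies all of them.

The assignment fails constraints 3, 9, and 11.

[1] a = 13, b = 29; 13 ≤ 29 — holds.
[2] b + c = 29 + 9 = 38; 38 ≤ 40 — holds.
[3] c = 9, but 9 is required to differ — fails.
[4] e = 4, a = 13; distinct — holds.
[5] f + d = 8 + 2 = 10; 10 > 8 — holds.
[6] gcd(8, 4) = 4 — holds.
[7] d = 2 ≠ -1, but g = 23 = 23 (second disjunct) — holds.
[8] f + c + e = 8 + 9 + 4 = 21 — holds.
[9] gcd(2, 23) = 1, not 2 — fails.
[10] 3c − 2a = 3(9) − 2(13) = 1 — holds.
[11] 8 mod 5 = 3, not 2 — fails.
[12] g + e = 23 + 4 = 27; 27 < 28 — holds.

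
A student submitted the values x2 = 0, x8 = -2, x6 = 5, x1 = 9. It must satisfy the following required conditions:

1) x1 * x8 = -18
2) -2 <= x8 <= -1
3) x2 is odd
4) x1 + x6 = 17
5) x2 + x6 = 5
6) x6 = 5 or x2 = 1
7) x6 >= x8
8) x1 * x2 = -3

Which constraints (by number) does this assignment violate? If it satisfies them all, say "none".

1) x1 * x8 = 9 * (-2) = -18  true
2) x8 = -2 lies in [-2, -1]  true
3) x2 = 0 is even  false
4) x1 + x6 = 9 + 5 = 14, not 17  false
5) x2 + x6 = 0 + 5 = 5  true
6) x6 = 5 = 5 (first disjunct)  true
7) x6 = 5, x8 = -2; 5 ≥ -2  true
8) x1 * x2 = 9 * 0 = 0, not -3  false

Constraints 3, 4, 8 are violated.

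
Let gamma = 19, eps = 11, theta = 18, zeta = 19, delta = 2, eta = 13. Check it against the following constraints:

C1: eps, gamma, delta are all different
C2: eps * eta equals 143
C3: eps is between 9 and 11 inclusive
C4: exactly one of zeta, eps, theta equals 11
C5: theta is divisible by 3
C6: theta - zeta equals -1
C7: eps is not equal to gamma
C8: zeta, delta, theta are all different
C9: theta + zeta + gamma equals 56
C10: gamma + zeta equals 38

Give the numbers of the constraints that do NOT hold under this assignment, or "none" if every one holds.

C1: values 11, 19, 2 are pairwise distinct  yes
C2: eps * eta = 11 * 13 = 143  yes
C3: eps = 11 lies in [9, 11]  yes
C4: zeta=19, eps=11, theta=18; 1 of them equals 11  yes
C5: 18 / 3 = 6, so 3 divides 18  yes
C6: theta - zeta = 18 - 19 = -1  yes
C7: eps = 11, gamma = 19; distinct  yes
C8: values 19, 2, 18 are pairwise distinct  yes
C9: theta + zeta + gamma = 18 + 19 + 19 = 56  yes
C10: gamma + zeta = 19 + 19 = 38  yes

No violations.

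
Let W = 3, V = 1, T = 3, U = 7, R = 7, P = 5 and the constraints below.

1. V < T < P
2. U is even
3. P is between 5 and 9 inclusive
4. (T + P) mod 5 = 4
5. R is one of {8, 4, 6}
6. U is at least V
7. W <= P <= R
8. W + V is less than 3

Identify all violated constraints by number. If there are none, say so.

Constraints 2, 4, 5, 8 are violated.

1. values 1 < 3 < 5 — satisfied.
2. U = 7 is odd — violated.
3. P = 5 lies in [5, 9] — satisfied.
4. T + P = 8; 8 mod 5 = 3, not 4 — violated.
5. R = 7 is not in {8, 4, 6} — violated.
6. U = 7, V = 1; 7 ≥ 1 — satisfied.
7. values 3 <= 5 <= 7 — satisfied.
8. W + V = 3 + 1 = 4; 4 ≥ 3, bound 3 not met — violated.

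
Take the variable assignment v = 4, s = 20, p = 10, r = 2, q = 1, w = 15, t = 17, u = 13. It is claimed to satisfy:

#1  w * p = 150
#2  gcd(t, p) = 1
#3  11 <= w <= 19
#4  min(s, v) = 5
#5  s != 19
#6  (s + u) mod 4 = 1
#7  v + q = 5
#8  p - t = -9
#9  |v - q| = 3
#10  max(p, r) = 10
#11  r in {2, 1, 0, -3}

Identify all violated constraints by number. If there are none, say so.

Violated: 4 and 8.

#1 w * p = 15 * 10 = 150  OK
#2 gcd(17, 10) = 1  OK
#3 w = 15 lies in [11, 19]  OK
#4 min(20, 4) = 4, not 5  FAIL
#5 s = 20, and 20 ≠ 19  OK
#6 s + u = 33; 33 mod 4 = 1  OK
#7 v + q = 4 + 1 = 5  OK
#8 p - t = 10 - 17 = -7, not -9  FAIL
#9 |4 - 1| = 3  OK
#10 max(10, 2) = 10  OK
#11 r = 2 is in {2, 1, 0, -3}  OK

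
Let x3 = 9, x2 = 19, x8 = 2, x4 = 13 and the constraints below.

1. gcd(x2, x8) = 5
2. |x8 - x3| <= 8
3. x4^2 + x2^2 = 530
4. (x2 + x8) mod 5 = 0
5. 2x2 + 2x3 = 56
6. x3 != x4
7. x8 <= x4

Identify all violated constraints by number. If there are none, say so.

Constraints 1 and 4 are violated.

1. gcd(19, 2) = 1, not 5  FAIL
2. |2 - 9| = 7; 7 ≤ 8  OK
3. x4^2 + x2^2 = 13^2 + 19^2 = 169 + 361 = 530  OK
4. x2 + x8 = 21; 21 mod 5 = 1, not 0  FAIL
5. 2x2 + 2x3 = 2(19) + 2(9) = 56  OK
6. x3 = 9, x4 = 13; distinct  OK
7. x8 = 2, x4 = 13; 2 ≤ 13  OK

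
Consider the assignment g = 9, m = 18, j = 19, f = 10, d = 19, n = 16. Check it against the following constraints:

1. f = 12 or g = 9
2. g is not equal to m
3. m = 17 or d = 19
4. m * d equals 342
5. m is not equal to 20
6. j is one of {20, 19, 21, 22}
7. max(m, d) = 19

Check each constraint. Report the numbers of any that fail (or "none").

None — every constraint holds.

1. f = 10 ≠ 12, but g = 9 = 9 (second disjunct)  ✓
2. g = 9, m = 18; distinct  ✓
3. m = 18 ≠ 17, but d = 19 = 19 (second disjunct)  ✓
4. m * d = 18 * 19 = 342  ✓
5. m = 18, and 18 ≠ 20  ✓
6. j = 19 is in {20, 19, 21, 22}  ✓
7. max(18, 19) = 19  ✓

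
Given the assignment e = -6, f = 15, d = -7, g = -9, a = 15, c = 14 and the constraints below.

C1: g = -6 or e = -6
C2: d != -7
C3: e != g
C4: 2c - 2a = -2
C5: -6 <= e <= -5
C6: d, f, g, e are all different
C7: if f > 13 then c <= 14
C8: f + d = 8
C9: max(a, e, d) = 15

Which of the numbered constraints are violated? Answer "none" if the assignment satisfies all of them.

No — constraint 2 is not satisfied.

C1: g = -9 ≠ -6, but e = -6 = -6 (second disjunct) — holds.
C2: d = -7, but -7 is required to differ — does not hold.
C3: e = -6, g = -9; distinct — holds.
C4: 2c - 2a = 2(14) - 2(15) = -2 — holds.
C5: e = -6 lies in [-6, -5] — holds.
C6: values -7, 15, -9, -6 are pairwise distinct — holds.
C7: f = 15 > 13, so we need c ≤ 14; c = 14 ≤ 14 — holds.
C8: f + d = 15 + (-7) = 8 — holds.
C9: max(15, -6, -7) = 15 — holds.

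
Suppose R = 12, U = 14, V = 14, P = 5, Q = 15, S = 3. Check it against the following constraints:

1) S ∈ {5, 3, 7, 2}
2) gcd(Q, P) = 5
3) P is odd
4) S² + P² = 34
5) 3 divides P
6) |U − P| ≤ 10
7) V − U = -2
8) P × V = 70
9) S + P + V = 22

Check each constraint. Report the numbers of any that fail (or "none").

The assignment fails constraints 5 and 7.

1) S = 3 is in {5, 3, 7, 2}  ✓
2) gcd(15, 5) = 5  ✓
3) P = 5 is odd  ✓
4) S² + P² = 3² + 5² = 9 + 25 = 34  ✓
5) 5 = 3×1 + 2, so 3 does not divide 5  ✗
6) |14 − 5| = 9; 9 ≤ 10  ✓
7) V − U = 14 − 14 = 0, not -2  ✗
8) P × V = 5 × 14 = 70  ✓
9) S + P + V = 3 + 5 + 14 = 22  ✓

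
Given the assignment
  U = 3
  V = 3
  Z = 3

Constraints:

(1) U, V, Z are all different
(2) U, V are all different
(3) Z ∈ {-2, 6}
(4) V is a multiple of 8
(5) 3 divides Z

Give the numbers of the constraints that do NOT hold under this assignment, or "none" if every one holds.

(1) U = V = 3, not all different  false
(2) U = V = 3, not all different  false
(3) Z = 3 is not in {-2, 6}  false
(4) 3 = 8×0 + 3, so 8 does not divide 3  false
(5) 3 / 3 = 1, so 3 divides 3  true

Constraints 1, 2, 3, and 4 are violated.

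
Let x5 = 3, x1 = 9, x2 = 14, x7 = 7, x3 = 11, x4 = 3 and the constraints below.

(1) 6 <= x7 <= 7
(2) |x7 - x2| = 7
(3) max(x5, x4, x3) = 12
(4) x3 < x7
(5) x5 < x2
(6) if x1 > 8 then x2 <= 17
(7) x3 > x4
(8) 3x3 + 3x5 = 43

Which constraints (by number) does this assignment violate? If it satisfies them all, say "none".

Constraints 3, 4, 8 do not hold.

(1) x7 = 7 lies in [6, 7] — satisfied.
(2) |7 - 14| = 7 — satisfied.
(3) max(3, 3, 11) = 11, not 12 — violated.
(4) x3 = 11, x7 = 7; 11 ≥ 7 (want <) — violated.
(5) x5 = 3, x2 = 14; 3 < 14 — satisfied.
(6) x1 = 9 > 8, so we need x2 ≤ 17; x2 = 14 ≤ 17 — satisfied.
(7) x3 = 11, x4 = 3; 11 > 3 — satisfied.
(8) 3x3 + 3x5 = 3(11) + 3(3) = 42, not 43 — violated.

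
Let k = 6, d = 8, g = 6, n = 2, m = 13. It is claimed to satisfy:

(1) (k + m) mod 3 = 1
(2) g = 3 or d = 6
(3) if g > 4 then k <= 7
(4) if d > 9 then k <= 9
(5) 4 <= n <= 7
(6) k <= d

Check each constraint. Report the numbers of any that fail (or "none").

No — constraints 2, 5 are not satisfied.

(1) k + m = 19; 19 mod 3 = 1  true
(2) g = 6 ≠ 3 and d = 8 ≠ 6; both disjuncts false  false
(3) g = 6 > 4, so we need k ≤ 7; k = 6 ≤ 7  true
(4) d = 8, not > 9; antecedent false, conditional vacuously true  true
(5) n = 2 is outside [4, 7]  false
(6) k = 6, d = 8; 6 ≤ 8  true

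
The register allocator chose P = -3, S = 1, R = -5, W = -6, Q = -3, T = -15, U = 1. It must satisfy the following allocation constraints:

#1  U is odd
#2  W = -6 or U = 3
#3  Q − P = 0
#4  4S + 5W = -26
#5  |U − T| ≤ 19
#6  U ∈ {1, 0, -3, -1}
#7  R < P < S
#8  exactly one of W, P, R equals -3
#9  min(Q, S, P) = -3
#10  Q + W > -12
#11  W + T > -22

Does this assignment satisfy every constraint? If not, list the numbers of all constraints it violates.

The assignment satisfies every constraint.

#1 U = 1 is odd — holds.
#2 W = -6 = -6 (first disjunct) — holds.
#3 Q − P = -3 − (-3) = 0 — holds.
#4 4S + 5W = 4(1) + 5(-6) = -26 — holds.
#5 |1 − (-15)| = 16; 16 ≤ 19 — holds.
#6 U = 1 is in {1, 0, -3, -1} — holds.
#7 values -5 < -3 < 1 — holds.
#8 W=-6, P=-3, R=-5; 1 of them equals -3 — holds.
#9 min(-3, 1, -3) = -3 — holds.
#10 Q + W = -3 + (-6) = -9; -9 > -12 — holds.
#11 W + T = -6 + (-15) = -21; -21 > -22 — holds.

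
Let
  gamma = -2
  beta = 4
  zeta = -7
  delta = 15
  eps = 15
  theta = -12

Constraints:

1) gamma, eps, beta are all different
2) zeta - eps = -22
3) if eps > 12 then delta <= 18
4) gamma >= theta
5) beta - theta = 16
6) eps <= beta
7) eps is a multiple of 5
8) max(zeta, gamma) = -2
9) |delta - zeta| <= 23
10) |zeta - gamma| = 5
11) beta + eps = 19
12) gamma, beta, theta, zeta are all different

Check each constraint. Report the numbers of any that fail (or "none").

1) values -2, 15, 4 are pairwise distinct  yes
2) zeta - eps = -7 - 15 = -22  yes
3) eps = 15 > 12, so we need delta ≤ 18; delta = 15 ≤ 18  yes
4) gamma = -2, theta = -12; -2 ≥ -12  yes
5) beta - theta = 4 - (-12) = 16  yes
6) eps = 15, beta = 4; 15 > 4 (want ≤)  no
7) 15 / 5 = 3, so 5 divides 15  yes
8) max(-7, -2) = -2  yes
9) |15 - (-7)| = 22; 22 ≤ 23  yes
10) |-7 - (-2)| = 5  yes
11) beta + eps = 4 + 15 = 19  yes
12) values -2, 4, -12, -7 are pairwise distinct  yes

The assignment fails constraint 6.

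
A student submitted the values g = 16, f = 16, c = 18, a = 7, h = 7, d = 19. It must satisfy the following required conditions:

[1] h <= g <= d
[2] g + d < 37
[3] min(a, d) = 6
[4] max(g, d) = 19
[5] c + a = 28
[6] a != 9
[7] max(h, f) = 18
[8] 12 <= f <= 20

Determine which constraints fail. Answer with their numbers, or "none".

Constraints 3, 5, and 7 do not hold.

[1] values 7 <= 16 <= 19 — holds.
[2] g + d = 16 + 19 = 35; 35 < 37 — holds.
[3] min(7, 19) = 7, not 6 — fails.
[4] max(16, 19) = 19 — holds.
[5] c + a = 18 + 7 = 25, not 28 — fails.
[6] a = 7, and 7 ≠ 9 — holds.
[7] max(7, 16) = 16, not 18 — fails.
[8] f = 16 lies in [12, 20] — holds.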